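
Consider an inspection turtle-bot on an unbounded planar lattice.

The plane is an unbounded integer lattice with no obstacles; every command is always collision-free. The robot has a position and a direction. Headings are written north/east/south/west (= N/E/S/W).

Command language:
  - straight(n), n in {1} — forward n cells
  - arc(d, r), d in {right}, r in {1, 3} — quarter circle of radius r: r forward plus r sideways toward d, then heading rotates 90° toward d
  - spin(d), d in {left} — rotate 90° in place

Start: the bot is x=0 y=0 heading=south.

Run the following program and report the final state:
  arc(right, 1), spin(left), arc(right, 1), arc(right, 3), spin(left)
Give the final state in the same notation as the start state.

x=-5 y=1 heading=west

t0: x=0 y=0 heading=south
t=1 arc(right, 1) ⇒ x=-1 y=-1 heading=west
t=2 spin(left) ⇒ x=-1 y=-1 heading=south
t=3 arc(right, 1) ⇒ x=-2 y=-2 heading=west
t=4 arc(right, 3) ⇒ x=-5 y=1 heading=north
t=5 spin(left) ⇒ x=-5 y=1 heading=west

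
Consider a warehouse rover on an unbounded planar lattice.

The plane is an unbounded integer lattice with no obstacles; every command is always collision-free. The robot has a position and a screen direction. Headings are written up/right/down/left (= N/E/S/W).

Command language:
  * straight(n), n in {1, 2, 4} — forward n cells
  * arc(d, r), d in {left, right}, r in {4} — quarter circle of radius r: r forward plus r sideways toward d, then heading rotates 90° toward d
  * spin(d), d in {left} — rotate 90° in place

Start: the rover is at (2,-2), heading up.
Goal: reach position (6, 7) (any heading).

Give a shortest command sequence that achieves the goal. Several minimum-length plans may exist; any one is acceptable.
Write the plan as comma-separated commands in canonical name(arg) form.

initial: at (2,-2), heading up
t=1 straight(4) ⇒ at (2,2), heading up
t=2 straight(1) ⇒ at (2,3), heading up
t=3 arc(right, 4) ⇒ at (6,7), heading right
nothing shorter than 3 reaches the goal.

straight(4), straight(1), arc(right, 4)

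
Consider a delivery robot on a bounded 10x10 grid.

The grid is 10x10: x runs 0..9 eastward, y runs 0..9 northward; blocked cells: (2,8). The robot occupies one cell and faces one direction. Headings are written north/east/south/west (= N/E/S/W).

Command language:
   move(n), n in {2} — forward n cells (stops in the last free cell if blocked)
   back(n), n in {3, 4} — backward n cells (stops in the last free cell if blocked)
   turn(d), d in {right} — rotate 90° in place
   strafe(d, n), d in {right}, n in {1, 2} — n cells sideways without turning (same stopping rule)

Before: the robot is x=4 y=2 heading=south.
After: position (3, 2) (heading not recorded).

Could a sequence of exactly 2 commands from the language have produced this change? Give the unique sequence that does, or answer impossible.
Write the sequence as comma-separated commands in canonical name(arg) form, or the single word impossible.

strafe(right, 1), turn(right)

key: order matters: swapping strafe(right, 1) and turn(right) lands elsewhere
begin: x=4 y=2 heading=south
t=1 strafe(right, 1) ⇒ x=3 y=2 heading=south
t=2 turn(right) ⇒ x=3 y=2 heading=west
all 36 alternatives checked — unique.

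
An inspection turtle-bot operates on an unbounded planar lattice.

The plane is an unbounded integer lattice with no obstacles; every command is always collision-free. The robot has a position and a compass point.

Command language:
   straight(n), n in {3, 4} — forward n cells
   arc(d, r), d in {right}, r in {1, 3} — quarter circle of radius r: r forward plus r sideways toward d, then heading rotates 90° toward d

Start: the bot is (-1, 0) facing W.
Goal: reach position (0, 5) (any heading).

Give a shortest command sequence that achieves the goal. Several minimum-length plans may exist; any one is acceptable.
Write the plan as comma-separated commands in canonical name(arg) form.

t0: (-1, 0) facing W
1. arc(right, 3) → (-4, 3) facing N
2. arc(right, 3) → (-1, 6) facing E
3. arc(right, 1) → (0, 5) facing S
shorter routes all fall short; 3 is best.

arc(right, 3), arc(right, 3), arc(right, 1)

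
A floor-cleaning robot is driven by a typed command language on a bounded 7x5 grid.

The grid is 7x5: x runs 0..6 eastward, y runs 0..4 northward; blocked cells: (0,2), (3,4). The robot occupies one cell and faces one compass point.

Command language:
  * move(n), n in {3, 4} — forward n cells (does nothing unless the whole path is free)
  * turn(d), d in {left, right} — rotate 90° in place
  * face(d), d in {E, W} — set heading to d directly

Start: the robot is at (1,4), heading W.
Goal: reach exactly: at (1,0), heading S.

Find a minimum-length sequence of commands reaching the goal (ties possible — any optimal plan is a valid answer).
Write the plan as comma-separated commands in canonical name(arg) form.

start: at (1,4), heading W
[1] after turn(left): at (1,4), heading S
[2] after move(4): at (1,0), heading S
no 1-step plan works, so 2 is optimal.

turn(left), move(4)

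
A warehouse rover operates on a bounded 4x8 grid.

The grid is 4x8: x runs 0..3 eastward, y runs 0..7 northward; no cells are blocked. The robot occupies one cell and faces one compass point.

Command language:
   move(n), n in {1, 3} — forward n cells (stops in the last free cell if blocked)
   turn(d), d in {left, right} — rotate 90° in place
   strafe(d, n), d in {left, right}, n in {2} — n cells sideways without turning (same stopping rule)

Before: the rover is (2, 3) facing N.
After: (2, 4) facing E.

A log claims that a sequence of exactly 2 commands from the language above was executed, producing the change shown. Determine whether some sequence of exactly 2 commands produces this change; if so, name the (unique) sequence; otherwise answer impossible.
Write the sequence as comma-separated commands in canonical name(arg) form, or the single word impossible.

move(1), turn(right)

key: cell and facing (now E) both changed — the 2 commands mix motion and turning
t0: (2, 3) facing N
1. move(1) → (2, 4) facing N
2. turn(right) → (2, 4) facing E
uniquely the one of 36 2-step routes that fits.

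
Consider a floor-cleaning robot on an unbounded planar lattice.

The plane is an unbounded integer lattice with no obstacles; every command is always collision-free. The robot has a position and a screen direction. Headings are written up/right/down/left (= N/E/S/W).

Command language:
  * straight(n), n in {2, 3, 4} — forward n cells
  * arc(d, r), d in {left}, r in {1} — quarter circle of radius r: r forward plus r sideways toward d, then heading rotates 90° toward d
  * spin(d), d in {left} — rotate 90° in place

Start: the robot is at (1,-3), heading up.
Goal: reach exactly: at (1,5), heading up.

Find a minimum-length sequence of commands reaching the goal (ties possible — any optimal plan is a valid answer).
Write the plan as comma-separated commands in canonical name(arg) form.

straight(4), straight(4)

t0: at (1,-3), heading up
1. straight(4) → at (1,1), heading up
2. straight(4) → at (1,5), heading up
nothing shorter than 2 reaches the goal.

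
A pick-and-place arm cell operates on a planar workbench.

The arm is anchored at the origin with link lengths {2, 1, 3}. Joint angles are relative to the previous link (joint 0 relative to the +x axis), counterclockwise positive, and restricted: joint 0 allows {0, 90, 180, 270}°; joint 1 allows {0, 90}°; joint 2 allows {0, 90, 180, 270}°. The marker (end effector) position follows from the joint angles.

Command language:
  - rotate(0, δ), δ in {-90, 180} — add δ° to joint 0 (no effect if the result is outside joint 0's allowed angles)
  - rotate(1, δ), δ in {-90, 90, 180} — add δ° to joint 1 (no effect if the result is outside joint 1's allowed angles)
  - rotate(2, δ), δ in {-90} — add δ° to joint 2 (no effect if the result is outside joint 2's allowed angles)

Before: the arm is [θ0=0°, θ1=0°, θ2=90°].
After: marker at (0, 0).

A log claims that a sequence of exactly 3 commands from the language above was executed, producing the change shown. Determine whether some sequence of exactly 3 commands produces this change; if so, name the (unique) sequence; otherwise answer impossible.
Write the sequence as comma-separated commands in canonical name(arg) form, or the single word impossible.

initial: [θ0=0°, θ1=0°, θ2=90°]
[1] after rotate(2, -90): [θ0=0°, θ1=0°, θ2=0°]
[2] after rotate(2, -90): [θ0=0°, θ1=0°, θ2=270°]
[3] after rotate(2, -90): [θ0=0°, θ1=0°, θ2=180°]
all 216 alternatives checked — unique.

rotate(2, -90), rotate(2, -90), rotate(2, -90)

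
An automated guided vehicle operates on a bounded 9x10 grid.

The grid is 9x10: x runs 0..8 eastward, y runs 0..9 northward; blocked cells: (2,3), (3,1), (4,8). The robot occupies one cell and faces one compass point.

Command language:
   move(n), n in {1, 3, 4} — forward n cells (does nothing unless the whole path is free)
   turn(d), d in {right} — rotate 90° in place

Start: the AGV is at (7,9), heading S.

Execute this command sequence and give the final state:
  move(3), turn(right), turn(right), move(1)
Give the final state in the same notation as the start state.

from: at (7,9), heading S
1. move(3) → at (7,6), heading S
2. turn(right) → at (7,6), heading W
3. turn(right) → at (7,6), heading N
4. move(1) → at (7,7), heading N

at (7,7), heading N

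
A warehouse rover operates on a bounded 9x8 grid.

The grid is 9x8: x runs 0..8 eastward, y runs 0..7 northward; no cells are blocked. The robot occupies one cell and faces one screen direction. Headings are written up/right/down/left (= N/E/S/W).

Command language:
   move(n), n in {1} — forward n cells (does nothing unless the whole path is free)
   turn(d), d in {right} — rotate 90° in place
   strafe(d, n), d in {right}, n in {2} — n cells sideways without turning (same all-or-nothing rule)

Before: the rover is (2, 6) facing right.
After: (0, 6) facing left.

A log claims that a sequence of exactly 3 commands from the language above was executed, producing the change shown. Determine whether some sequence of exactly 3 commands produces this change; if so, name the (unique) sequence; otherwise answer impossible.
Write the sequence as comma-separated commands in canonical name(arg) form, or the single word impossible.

turn(right), strafe(right, 2), turn(right)

key: cell and facing (now W) both changed — the 3 commands mix motion and turning
begin: (2, 6) facing right
step 1 (turn(right)): (2, 6) facing down
step 2 (strafe(right, 2)): (0, 6) facing down
step 3 (turn(right)): (0, 6) facing left
no other 3-command option fits: unique.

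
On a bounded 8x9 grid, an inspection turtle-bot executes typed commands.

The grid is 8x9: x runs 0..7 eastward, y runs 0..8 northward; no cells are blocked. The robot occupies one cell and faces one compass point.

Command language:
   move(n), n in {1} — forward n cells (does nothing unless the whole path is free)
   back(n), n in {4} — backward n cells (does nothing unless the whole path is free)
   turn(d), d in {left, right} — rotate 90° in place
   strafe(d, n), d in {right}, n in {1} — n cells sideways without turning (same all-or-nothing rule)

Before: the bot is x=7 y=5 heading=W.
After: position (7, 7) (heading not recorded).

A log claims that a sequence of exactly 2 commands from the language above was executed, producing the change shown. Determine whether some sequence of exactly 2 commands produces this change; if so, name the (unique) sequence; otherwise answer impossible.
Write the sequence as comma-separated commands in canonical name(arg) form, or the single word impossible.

strafe(right, 1), strafe(right, 1)

from: x=7 y=5 heading=W
t=1 strafe(right, 1) ⇒ x=7 y=6 heading=W
t=2 strafe(right, 1) ⇒ x=7 y=7 heading=W
uniquely the one of 25 2-step routes that fits.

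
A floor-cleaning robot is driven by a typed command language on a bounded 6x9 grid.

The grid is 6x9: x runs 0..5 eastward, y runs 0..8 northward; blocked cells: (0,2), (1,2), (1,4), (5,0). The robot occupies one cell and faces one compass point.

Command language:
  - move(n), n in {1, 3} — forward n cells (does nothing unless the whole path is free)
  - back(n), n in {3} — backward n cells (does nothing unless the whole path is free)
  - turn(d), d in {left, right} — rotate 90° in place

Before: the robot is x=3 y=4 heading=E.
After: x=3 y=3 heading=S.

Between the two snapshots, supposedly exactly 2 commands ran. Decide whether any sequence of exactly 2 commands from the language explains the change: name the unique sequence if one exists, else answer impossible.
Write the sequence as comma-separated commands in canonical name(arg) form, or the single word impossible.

key: running move(1) before turn(right) would end elsewhere — order is forced
from: x=3 y=4 heading=E
t=1 turn(right) ⇒ x=3 y=4 heading=S
t=2 move(1) ⇒ x=3 y=3 heading=S
no other 2-command option fits: unique.

turn(right), move(1)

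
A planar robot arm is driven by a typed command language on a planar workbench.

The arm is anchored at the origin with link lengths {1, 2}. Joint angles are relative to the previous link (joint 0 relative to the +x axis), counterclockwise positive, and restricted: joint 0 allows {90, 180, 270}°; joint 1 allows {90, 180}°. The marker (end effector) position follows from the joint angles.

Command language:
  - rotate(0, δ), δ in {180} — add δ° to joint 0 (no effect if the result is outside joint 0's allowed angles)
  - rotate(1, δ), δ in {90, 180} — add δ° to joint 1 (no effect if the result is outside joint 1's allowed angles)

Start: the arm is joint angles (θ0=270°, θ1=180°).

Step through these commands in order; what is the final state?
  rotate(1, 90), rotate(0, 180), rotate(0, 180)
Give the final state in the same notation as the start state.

joint angles (θ0=270°, θ1=180°)

from: joint angles (θ0=270°, θ1=180°)
1. rotate(1, 90) → joint angles (θ0=270°, θ1=180°)
2. rotate(0, 180) → joint angles (θ0=90°, θ1=180°)
3. rotate(0, 180) → joint angles (θ0=270°, θ1=180°)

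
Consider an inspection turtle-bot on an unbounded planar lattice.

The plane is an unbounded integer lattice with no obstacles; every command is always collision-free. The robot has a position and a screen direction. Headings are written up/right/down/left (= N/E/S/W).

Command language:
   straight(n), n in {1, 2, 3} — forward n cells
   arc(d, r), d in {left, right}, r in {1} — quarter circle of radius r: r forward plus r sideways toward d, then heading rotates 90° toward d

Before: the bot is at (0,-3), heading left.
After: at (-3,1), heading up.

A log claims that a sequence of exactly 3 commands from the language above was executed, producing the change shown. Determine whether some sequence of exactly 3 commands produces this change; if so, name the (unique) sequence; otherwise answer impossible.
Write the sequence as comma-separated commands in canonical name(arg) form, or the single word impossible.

straight(2), arc(right, 1), straight(3)

key: cell and facing (now N) both changed — the 3 commands mix motion and turning
begin: at (0,-3), heading left
t=1 straight(2) ⇒ at (-2,-3), heading left
t=2 arc(right, 1) ⇒ at (-3,-2), heading up
t=3 straight(3) ⇒ at (-3,1), heading up
all 125 alternatives checked — unique.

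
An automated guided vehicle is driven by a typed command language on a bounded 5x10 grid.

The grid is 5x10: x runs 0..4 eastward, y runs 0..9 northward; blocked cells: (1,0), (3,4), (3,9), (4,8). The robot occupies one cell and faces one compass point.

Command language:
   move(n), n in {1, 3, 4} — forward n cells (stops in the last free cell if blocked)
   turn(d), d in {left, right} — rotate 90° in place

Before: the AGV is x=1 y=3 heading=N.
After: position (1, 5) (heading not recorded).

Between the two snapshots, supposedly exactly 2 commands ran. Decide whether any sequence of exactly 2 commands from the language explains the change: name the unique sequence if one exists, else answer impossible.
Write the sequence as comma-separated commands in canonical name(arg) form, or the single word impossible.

initial: x=1 y=3 heading=N
[1] after move(1): x=1 y=4 heading=N
[2] after move(1): x=1 y=5 heading=N
uniquely the one of 25 2-step routes that fits.

move(1), move(1)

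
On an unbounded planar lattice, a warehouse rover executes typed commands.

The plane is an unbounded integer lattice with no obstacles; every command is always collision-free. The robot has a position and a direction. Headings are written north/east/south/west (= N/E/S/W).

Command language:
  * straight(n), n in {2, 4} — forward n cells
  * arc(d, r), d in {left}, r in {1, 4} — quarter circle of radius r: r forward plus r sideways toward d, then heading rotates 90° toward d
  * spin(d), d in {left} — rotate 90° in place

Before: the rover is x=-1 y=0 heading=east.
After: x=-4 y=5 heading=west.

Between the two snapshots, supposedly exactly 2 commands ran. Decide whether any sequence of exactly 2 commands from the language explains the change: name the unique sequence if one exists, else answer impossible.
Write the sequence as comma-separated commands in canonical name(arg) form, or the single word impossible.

arc(left, 1), arc(left, 4)

key: running arc(left, 4) before arc(left, 1) would end elsewhere — order is forced
t0: x=-1 y=0 heading=east
[1] after arc(left, 1): x=0 y=1 heading=north
[2] after arc(left, 4): x=-4 y=5 heading=west
no rival 2-sequence matches.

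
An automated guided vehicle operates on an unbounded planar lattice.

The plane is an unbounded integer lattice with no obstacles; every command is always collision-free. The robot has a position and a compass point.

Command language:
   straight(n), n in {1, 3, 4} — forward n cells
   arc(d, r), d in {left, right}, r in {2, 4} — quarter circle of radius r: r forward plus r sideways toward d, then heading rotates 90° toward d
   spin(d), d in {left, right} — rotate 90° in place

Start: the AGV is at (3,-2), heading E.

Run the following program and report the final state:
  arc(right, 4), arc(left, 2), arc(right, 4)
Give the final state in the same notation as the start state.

begin: at (3,-2), heading E
1. arc(right, 4) → at (7,-6), heading S
2. arc(left, 2) → at (9,-8), heading E
3. arc(right, 4) → at (13,-12), heading S

at (13,-12), heading S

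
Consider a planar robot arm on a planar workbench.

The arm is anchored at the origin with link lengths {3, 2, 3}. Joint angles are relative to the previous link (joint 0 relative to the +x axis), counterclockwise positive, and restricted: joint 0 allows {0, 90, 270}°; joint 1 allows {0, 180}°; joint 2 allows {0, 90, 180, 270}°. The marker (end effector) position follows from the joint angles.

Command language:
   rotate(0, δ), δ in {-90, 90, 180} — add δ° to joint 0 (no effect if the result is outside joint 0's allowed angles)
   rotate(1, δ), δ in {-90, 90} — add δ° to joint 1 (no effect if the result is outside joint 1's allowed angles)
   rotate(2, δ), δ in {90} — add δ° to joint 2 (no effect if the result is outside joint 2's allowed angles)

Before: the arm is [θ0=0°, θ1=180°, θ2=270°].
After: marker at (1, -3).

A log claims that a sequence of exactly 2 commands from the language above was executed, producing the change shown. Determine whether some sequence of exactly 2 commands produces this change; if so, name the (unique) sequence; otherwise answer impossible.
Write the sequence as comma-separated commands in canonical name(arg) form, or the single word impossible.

from: [θ0=0°, θ1=180°, θ2=270°]
[1] after rotate(2, 90): [θ0=0°, θ1=180°, θ2=0°]
[2] after rotate(2, 90): [θ0=0°, θ1=180°, θ2=90°]
no other 2-command option fits: unique.

rotate(2, 90), rotate(2, 90)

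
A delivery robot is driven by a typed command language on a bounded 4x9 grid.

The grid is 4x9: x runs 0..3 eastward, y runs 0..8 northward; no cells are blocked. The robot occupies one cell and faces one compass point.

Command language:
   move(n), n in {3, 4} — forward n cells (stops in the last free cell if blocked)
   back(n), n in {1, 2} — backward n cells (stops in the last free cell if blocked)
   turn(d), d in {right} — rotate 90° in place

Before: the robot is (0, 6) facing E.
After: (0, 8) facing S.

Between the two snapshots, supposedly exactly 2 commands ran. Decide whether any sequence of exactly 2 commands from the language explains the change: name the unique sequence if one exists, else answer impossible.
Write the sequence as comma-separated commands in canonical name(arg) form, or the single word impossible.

key: position moved to (0,8) AND the heading swung to S — translation plus rotation needed
start: (0, 6) facing E
step 1 (turn(right)): (0, 6) facing S
step 2 (back(2)): (0, 8) facing S
no rival 2-sequence matches.

turn(right), back(2)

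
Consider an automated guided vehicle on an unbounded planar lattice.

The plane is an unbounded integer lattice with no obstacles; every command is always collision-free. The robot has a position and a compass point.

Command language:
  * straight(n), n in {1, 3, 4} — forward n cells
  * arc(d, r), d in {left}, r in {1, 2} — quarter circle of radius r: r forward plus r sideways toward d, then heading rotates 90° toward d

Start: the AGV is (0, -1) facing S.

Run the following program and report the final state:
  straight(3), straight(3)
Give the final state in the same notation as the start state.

from: (0, -1) facing S
t=1 straight(3) ⇒ (0, -4) facing S
t=2 straight(3) ⇒ (0, -7) facing S

(0, -7) facing S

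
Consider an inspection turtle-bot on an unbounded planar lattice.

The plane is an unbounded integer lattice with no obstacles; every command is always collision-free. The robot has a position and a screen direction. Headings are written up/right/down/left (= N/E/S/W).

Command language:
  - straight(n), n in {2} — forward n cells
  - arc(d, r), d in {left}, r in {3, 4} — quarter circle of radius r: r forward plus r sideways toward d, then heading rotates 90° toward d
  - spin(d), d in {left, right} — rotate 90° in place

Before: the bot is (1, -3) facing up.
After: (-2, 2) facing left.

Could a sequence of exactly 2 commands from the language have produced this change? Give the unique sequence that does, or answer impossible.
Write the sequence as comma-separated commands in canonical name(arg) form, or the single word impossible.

key: cell and facing (now W) both changed — the 2 commands mix motion and turning
begin: (1, -3) facing up
step 1 (straight(2)): (1, -1) facing up
step 2 (arc(left, 3)): (-2, 2) facing left
no other 2-command option fits: unique.

straight(2), arc(left, 3)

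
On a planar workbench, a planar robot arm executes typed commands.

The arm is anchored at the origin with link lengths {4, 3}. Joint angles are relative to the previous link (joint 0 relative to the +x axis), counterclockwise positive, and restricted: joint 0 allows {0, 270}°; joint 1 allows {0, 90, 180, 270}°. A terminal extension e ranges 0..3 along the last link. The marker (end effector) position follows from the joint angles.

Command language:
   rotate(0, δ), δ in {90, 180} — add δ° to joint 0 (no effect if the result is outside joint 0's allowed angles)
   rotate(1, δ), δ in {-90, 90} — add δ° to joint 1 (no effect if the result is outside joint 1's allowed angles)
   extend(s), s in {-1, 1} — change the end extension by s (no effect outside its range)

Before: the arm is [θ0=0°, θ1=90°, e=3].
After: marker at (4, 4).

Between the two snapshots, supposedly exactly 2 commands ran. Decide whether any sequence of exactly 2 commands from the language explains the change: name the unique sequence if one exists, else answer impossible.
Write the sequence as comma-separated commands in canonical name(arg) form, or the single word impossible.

initial: [θ0=0°, θ1=90°, e=3]
1. extend(-1) → [θ0=0°, θ1=90°, e=2]
2. extend(-1) → [θ0=0°, θ1=90°, e=1]
no other 2-command option fits: unique.

extend(-1), extend(-1)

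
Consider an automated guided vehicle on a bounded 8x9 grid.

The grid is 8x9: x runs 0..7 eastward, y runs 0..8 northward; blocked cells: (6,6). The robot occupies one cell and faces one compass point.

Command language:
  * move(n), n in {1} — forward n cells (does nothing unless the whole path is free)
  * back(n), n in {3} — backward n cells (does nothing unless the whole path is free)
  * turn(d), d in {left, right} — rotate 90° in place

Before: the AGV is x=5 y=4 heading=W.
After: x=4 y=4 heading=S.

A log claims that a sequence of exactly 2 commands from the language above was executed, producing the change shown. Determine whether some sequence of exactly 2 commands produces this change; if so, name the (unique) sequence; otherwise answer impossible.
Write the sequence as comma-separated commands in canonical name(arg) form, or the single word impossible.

key: running turn(left) before move(1) would end elsewhere — order is forced
from: x=5 y=4 heading=W
[1] after move(1): x=4 y=4 heading=W
[2] after turn(left): x=4 y=4 heading=S
no rival 2-sequence matches.

move(1), turn(left)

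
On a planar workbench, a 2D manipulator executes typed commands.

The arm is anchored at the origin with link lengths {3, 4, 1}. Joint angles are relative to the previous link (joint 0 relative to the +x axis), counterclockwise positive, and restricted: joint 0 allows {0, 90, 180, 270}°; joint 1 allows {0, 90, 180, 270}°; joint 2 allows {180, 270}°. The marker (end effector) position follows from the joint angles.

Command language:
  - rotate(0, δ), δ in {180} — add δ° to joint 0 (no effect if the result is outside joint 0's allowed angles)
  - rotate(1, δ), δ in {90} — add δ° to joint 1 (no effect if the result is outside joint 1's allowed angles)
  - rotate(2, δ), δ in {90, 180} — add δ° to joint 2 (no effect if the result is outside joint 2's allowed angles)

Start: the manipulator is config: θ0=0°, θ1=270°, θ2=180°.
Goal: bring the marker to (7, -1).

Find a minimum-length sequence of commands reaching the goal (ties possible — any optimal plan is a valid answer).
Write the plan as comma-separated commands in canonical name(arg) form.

rotate(1, 90), rotate(2, 90)

start: config: θ0=0°, θ1=270°, θ2=180°
step 1 (rotate(1, 90)): config: θ0=0°, θ1=0°, θ2=180°
step 2 (rotate(2, 90)): config: θ0=0°, θ1=0°, θ2=270°
minimal: 2 command(s), checked below 2.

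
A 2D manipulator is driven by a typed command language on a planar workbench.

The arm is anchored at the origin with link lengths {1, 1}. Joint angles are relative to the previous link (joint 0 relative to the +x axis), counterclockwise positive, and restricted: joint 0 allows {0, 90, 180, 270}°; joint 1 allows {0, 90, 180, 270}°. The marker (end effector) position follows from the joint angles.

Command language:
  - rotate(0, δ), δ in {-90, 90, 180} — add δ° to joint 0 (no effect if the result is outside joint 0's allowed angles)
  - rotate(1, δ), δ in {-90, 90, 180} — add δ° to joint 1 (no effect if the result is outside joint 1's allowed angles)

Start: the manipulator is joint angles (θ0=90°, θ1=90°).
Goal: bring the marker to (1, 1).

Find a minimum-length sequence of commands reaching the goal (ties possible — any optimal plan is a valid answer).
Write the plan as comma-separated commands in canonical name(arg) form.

rotate(1, 180)

t0: joint angles (θ0=90°, θ1=90°)
[1] after rotate(1, 180): joint angles (θ0=90°, θ1=270°)
no 0-step plan works, so 1 is optimal.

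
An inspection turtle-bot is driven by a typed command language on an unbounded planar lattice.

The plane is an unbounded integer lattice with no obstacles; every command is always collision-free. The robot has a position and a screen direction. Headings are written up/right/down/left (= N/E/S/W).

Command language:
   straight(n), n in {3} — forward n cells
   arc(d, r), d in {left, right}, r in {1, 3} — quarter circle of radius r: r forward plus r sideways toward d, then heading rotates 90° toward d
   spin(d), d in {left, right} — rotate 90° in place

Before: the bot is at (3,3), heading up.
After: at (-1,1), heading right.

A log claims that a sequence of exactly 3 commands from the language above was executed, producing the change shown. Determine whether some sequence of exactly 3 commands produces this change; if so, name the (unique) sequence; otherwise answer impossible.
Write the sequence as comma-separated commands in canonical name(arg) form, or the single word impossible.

key: cell and facing (now E) both changed — the 3 commands mix motion and turning
begin: at (3,3), heading up
step 1 (arc(left, 1)): at (2,4), heading left
step 2 (arc(left, 3)): at (-1,1), heading down
step 3 (spin(left)): at (-1,1), heading right
no other 3-command option fits: unique.

arc(left, 1), arc(left, 3), spin(left)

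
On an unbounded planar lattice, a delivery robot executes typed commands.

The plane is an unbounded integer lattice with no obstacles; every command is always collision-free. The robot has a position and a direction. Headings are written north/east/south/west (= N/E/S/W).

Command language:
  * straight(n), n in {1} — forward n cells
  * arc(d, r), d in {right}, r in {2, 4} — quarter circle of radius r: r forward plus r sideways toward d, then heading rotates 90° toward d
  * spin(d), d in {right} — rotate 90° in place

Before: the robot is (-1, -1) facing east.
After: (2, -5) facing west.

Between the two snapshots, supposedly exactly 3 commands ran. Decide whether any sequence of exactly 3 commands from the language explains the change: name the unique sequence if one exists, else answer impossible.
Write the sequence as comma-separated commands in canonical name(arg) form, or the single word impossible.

arc(right, 4), spin(right), straight(1)

key: running straight(1) before arc(right, 4) would end elsewhere — order is forced
t0: (-1, -1) facing east
[1] after arc(right, 4): (3, -5) facing south
[2] after spin(right): (3, -5) facing west
[3] after straight(1): (2, -5) facing west
uniquely the one of 64 3-step routes that fits.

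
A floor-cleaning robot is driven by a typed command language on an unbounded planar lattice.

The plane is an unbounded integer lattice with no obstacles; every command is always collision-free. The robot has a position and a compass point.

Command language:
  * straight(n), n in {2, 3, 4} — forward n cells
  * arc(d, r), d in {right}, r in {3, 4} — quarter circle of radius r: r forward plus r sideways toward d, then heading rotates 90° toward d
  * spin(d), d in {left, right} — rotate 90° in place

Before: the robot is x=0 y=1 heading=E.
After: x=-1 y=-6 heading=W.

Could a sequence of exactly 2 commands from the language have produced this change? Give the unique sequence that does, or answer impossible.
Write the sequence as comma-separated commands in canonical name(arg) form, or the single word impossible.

arc(right, 3), arc(right, 4)

key: order matters: swapping arc(right, 3) and arc(right, 4) lands elsewhere
t0: x=0 y=1 heading=E
step 1 (arc(right, 3)): x=3 y=-2 heading=S
step 2 (arc(right, 4)): x=-1 y=-6 heading=W
all 49 alternatives checked — unique.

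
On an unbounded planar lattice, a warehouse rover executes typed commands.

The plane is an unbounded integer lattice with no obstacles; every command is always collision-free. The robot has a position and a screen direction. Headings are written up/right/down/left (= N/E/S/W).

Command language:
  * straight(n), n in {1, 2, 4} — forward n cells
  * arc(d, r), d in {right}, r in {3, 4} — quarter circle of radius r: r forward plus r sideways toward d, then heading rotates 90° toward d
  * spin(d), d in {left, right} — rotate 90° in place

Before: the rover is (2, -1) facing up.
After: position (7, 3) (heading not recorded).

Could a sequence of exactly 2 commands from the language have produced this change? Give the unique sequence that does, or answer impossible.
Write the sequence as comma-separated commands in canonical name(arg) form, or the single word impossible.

key: order matters: swapping arc(right, 4) and straight(1) lands elsewhere
from: (2, -1) facing up
1. arc(right, 4) → (6, 3) facing right
2. straight(1) → (7, 3) facing right
uniquely the one of 49 2-step routes that fits.

arc(right, 4), straight(1)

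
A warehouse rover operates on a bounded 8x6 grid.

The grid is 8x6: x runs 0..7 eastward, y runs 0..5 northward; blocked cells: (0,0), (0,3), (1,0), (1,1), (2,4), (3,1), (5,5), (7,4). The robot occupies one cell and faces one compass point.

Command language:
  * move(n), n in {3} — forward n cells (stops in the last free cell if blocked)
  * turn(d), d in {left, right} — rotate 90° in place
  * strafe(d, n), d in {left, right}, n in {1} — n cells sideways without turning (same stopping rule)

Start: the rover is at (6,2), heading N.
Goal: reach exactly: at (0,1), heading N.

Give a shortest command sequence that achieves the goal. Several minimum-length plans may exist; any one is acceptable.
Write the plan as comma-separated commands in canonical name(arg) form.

initial: at (6,2), heading N
step 1 (turn(left)): at (6,2), heading W
step 2 (move(3)): at (3,2), heading W
step 3 (move(3)): at (0,2), heading W
step 4 (strafe(left, 1)): at (0,1), heading W
step 5 (turn(right)): at (0,1), heading N
minimal: 5 command(s), checked below 5.

turn(left), move(3), move(3), strafe(left, 1), turn(right)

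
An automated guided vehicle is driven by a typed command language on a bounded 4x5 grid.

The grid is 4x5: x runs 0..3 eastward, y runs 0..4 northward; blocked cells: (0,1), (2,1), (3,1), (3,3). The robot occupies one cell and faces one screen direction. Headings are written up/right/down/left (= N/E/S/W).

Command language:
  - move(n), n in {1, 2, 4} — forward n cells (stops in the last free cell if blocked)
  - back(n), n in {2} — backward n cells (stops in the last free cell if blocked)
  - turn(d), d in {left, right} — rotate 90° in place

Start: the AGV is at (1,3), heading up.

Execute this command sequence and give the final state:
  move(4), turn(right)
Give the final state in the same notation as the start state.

from: at (1,3), heading up
[1] after move(4): at (1,4), heading up
[2] after turn(right): at (1,4), heading right

at (1,4), heading right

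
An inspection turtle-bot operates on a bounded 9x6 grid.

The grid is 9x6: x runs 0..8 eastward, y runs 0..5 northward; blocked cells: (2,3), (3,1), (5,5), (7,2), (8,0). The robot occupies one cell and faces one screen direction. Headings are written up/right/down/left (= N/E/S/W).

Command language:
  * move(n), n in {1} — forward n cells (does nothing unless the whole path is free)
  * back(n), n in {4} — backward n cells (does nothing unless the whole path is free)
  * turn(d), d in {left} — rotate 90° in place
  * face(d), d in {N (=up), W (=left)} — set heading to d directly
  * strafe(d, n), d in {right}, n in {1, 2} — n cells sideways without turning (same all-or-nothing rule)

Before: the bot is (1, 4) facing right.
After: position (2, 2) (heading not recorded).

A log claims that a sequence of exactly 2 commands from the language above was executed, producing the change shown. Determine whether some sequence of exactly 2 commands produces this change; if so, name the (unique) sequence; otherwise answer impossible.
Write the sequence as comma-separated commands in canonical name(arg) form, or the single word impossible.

strafe(right, 2), move(1)

key: order matters: swapping strafe(right, 2) and move(1) lands elsewhere
begin: (1, 4) facing right
1. strafe(right, 2) → (1, 2) facing right
2. move(1) → (2, 2) facing right
all 49 alternatives checked — unique.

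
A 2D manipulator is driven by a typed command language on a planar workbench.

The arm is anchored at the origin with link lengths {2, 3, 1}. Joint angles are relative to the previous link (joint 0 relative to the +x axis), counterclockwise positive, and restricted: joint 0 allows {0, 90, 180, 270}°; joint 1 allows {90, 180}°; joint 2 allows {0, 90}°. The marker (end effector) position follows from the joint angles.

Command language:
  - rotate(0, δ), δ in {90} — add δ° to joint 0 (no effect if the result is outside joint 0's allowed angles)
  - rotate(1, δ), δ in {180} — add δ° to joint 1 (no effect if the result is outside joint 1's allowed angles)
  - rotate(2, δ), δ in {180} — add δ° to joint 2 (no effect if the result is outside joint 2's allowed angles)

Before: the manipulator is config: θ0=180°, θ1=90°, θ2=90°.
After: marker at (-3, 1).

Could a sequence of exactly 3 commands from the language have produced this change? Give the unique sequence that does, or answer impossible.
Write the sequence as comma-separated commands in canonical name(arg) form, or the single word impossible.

initial: config: θ0=180°, θ1=90°, θ2=90°
t=1 rotate(0, 90) ⇒ config: θ0=270°, θ1=90°, θ2=90°
t=2 rotate(0, 90) ⇒ config: θ0=0°, θ1=90°, θ2=90°
t=3 rotate(0, 90) ⇒ config: θ0=90°, θ1=90°, θ2=90°
all 27 alternatives checked — unique.

rotate(0, 90), rotate(0, 90), rotate(0, 90)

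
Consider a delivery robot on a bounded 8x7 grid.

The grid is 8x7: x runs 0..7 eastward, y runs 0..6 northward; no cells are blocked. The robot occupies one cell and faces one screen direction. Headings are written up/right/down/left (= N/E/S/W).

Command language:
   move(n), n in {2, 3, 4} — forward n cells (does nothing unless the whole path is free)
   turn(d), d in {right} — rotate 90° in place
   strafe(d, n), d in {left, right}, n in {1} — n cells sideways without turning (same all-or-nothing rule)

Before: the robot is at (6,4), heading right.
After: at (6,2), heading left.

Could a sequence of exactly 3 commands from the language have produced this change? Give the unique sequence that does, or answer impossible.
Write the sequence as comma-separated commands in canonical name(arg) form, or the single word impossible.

key: cell and facing (now W) both changed — the 3 commands mix motion and turning
t0: at (6,4), heading right
t=1 turn(right) ⇒ at (6,4), heading down
t=2 move(2) ⇒ at (6,2), heading down
t=3 turn(right) ⇒ at (6,2), heading left
no other 3-command option fits: unique.

turn(right), move(2), turn(right)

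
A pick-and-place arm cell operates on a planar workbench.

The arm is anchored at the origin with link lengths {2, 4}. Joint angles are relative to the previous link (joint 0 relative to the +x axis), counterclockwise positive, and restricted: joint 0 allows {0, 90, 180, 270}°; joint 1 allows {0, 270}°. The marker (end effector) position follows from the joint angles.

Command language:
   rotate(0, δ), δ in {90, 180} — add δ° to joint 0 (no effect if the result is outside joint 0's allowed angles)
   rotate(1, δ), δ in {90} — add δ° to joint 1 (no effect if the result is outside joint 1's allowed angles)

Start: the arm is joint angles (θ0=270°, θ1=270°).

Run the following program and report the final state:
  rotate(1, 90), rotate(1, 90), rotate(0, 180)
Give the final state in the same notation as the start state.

joint angles (θ0=90°, θ1=0°)

from: joint angles (θ0=270°, θ1=270°)
step 1 (rotate(1, 90)): joint angles (θ0=270°, θ1=0°)
step 2 (rotate(1, 90)): joint angles (θ0=270°, θ1=0°)
step 3 (rotate(0, 180)): joint angles (θ0=90°, θ1=0°)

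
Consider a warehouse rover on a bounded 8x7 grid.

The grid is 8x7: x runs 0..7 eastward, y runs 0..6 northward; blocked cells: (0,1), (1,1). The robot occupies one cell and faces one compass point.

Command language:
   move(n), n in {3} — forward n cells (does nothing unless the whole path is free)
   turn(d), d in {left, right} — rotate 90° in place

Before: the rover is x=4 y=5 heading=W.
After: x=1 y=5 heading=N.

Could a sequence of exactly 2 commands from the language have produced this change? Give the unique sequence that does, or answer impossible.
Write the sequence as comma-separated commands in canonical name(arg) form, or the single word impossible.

key: position moved to (1,5) AND the heading swung to N — translation plus rotation needed
from: x=4 y=5 heading=W
t=1 move(3) ⇒ x=1 y=5 heading=W
t=2 turn(right) ⇒ x=1 y=5 heading=N
no rival 2-sequence matches.

move(3), turn(right)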